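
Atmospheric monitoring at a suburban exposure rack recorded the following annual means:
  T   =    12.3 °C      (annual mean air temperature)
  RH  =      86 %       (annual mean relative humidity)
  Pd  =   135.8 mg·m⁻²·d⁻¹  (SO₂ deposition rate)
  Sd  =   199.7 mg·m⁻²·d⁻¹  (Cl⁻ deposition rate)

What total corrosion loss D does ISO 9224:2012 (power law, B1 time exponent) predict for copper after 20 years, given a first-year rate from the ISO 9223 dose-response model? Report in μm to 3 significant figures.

D(20) = 31.4 μm

copper: f(T) = -0.080·(T−10) [T>10 °C] = -0.1840
  Pd branch = 0.0053·Pd^0.26·e^(0.059·RH+f) = 2.527 μm/a
  Sd branch = 0.01025·Sd^0.27·e^(0.036·RH+0.049·T) = 1.73 μm/a
  r_corr = 2.527 + 1.73 = 4.257 μm/a
Power-law: D(20) = r_corr · 20^0.667
  D(20) = 4.257 × 20^0.667 = 4.257 × 7.375 = 31.4 μm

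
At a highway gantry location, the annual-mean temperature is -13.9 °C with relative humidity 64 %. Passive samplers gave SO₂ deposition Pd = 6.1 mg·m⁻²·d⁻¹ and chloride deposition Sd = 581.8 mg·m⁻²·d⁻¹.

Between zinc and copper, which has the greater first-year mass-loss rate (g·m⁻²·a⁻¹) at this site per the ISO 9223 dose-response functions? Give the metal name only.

zinc

zinc: f(T) = +0.038·(T−10) [T≤10 °C] = -0.9082
  Pd branch = 0.0129·Pd^0.44·e^(0.046·RH+f) = 0.2189 μm/a
  Cl⁻ term: 0.0175·581.8^0.57·exp(0.008·64+0.085·-13.9) = 0.3374
  sum: 0.2189 + 0.3374 → r_corr = 0.5564 μm/a
  mass loss = 0.5564 μm/a × 7.14 g/cm³ = 3.972 g·m⁻²·a⁻¹
copper: temperature factor f = +0.126·(-23.9) = -3.0114
  SO₂ term: 0.0053·6.1^0.26·exp(0.059·64-3.0114) = 0.01822
  Cl⁻ term: 0.01025·581.8^0.27·exp(0.036·64+0.049·-13.9) = 0.2898
  sum: 0.01822 + 0.2898 → r_corr = 0.308 μm/a
  mass loss = 0.308 μm/a × 8.96 g/cm³ = 2.759 g·m⁻²·a⁻¹
Ordering by g·m⁻²·a⁻¹: zinc (3.97) > copper (2.76)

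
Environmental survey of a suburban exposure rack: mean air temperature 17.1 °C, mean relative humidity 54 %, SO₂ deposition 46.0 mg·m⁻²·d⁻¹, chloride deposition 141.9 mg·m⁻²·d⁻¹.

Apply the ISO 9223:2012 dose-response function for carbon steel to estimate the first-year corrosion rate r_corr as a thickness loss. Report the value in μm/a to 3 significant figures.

r_corr = 51.9 μm/a

carbon steel: f(T) = -0.054·(T−10) [T>10 °C] = -0.3834
  Pd branch = 1.77·Pd^0.52·e^(0.02·RH+f) = 26.01 μm/a
  Cl⁻ term: 0.102·141.9^0.62·exp(0.033·54+0.04·17.1) = 25.93
  r_corr = 26.01 + 25.93 = 51.94 μm/a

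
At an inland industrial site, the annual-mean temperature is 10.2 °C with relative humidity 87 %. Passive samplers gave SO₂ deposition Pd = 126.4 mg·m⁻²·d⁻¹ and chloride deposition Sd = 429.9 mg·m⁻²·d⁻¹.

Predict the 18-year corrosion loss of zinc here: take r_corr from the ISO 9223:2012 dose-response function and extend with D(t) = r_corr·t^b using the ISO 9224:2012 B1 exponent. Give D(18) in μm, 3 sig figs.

zinc: f(T) = -0.071·(T−10) [T>10 °C] = -0.0142
  Pd branch = 0.0129·Pd^0.44·e^(0.046·RH+f) = 5.851 μm/a
  Sd branch = 0.0175·Sd^0.57·e^(0.008·RH+0.085·T) = 2.648 μm/a
  sum: 5.851 + 2.648 → r_corr = 8.499 μm/a
Long-term exponent b (ISO 9224 Table 2, B1) = 0.813
  D(18) = 8.499 × 18^0.813 = 8.499 × 10.48 = 89.1 μm

D(18) = 89.1 μm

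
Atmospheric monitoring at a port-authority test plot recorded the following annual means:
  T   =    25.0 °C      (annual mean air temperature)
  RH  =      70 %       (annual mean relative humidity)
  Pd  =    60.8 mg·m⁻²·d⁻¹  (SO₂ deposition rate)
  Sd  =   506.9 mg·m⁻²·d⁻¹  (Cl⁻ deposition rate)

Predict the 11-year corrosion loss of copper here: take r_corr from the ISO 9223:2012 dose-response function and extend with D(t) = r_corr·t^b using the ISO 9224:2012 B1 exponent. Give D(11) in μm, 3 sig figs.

copper: f(T) = -0.080·(T−10) [T>10 °C] = -1.2000
  Pd branch = 0.0053·Pd^0.26·e^(0.059·RH+f) = 0.2888 μm/a
  Sd branch = 0.01025·Sd^0.27·e^(0.036·RH+0.049·T) = 2.331 μm/a
  sum: 0.2888 + 2.331 → r_corr = 2.619 μm/a
ISO 9224: D(t) = r_corr · t^b with b = 0.667 (copper, B1)
  D(11) = 2.619 × 11^0.667 = 2.619 × 4.95 = 12.97 μm

D(11) = 13.0 μm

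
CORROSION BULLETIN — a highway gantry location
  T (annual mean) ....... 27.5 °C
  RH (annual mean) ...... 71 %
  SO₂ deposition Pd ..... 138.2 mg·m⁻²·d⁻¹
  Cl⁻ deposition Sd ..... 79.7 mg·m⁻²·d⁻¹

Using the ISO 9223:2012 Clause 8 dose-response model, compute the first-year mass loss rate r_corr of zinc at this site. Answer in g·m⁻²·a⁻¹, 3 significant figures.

r_corr = 33.8 g·m⁻²·a⁻¹

zinc: T>10 °C ⇒ hinge -0.071·(27.5−10) = -1.2425
  SO₂ term: 0.0129·138.2^0.44·exp(0.046·71-1.2425) = 0.8535
  Cl⁻ term: 0.0175·79.7^0.57·exp(0.008·71+0.085·27.5) = 3.879
  r_corr = 0.8535 + 3.879 = 4.732 μm/a
Convert to mass loss: 4.732 μm/a × 7.14 g/cm³ = 33.79 g·m⁻²·a⁻¹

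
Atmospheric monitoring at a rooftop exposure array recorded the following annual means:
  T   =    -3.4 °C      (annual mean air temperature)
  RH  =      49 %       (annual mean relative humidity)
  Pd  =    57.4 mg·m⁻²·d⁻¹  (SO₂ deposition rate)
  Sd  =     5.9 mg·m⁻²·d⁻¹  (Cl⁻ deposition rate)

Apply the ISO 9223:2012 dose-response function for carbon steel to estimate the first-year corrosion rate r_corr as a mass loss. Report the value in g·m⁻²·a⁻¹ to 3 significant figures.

carbon steel: T≤10 °C ⇒ hinge +0.150·(-3.4−10) = -2.0100
  Pd branch = 1.77·Pd^0.52·e^(0.02·RH+f) = 5.191 μm/a
  Cl⁻ term: 0.102·5.9^0.62·exp(0.033·49+0.04·-3.4) = 1.348
  sum: 5.191 + 1.348 → r_corr = 6.539 μm/a
Convert to mass loss: 6.539 μm/a × 7.85 g/cm³ = 51.33 g·m⁻²·a⁻¹

r_corr = 51.3 g·m⁻²·a⁻¹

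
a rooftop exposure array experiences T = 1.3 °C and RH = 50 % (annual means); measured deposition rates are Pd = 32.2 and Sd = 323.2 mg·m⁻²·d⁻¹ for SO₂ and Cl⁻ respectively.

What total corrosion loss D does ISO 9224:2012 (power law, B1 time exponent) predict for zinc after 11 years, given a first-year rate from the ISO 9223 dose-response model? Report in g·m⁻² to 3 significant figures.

zinc: T≤10 °C ⇒ hinge +0.038·(1.3−10) = -0.3306
  SO₂ term: 0.0129·32.2^0.44·exp(0.046·50-0.3306) = 0.4259
  Sd branch = 0.0175·Sd^0.57·e^(0.008·RH+0.085·T) = 0.7855 μm/a
  r_corr = 0.4259 + 0.7855 = 1.211 μm/a
Long-term exponent b (ISO 9224 Table 2, B1) = 0.813
  D(11) = 1.211 × 11^0.813 = 1.211 × 7.025 = 8.51 μm
  Mass loss = 8.51 μm × 7.14 g/cm³ = 60.76 g·m⁻²

D(11) = 60.8 g·m⁻²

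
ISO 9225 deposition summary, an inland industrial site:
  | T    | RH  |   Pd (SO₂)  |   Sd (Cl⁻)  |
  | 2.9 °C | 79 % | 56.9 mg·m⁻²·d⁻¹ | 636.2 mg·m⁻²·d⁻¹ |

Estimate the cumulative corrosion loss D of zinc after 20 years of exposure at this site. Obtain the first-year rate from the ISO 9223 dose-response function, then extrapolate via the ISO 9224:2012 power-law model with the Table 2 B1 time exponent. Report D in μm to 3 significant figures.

D(20) = 44.3 μm

zinc: f(T) = +0.038·(T−10) [T≤10 °C] = -0.2698
  Pd branch = 0.0129·Pd^0.44·e^(0.046·RH+f) = 2.207 μm/a
  Cl⁻ term: 0.0175·636.2^0.57·exp(0.008·79+0.085·2.9) = 1.67
  r_corr = 2.207 + 1.67 = 3.877 μm/a
Power-law: D(20) = r_corr · 20^0.813
  D(20) = 3.877 × 20^0.813 = 3.877 × 11.42 = 44.28 μm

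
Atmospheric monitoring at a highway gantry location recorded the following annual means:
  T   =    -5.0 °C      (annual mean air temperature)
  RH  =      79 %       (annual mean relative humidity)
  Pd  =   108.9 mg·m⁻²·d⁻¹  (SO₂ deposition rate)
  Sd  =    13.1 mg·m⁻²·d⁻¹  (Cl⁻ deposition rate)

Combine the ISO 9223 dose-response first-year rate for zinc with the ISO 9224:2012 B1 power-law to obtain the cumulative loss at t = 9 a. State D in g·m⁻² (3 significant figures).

zinc: T≤10 °C ⇒ hinge +0.038·(-5.0−10) = -0.5700
  Pd branch = 0.0129·Pd^0.44·e^(0.046·RH+f) = 2.176 μm/a
  Sd branch = 0.0175·Sd^0.57·e^(0.008·RH+0.085·T) = 0.09328 μm/a
  sum: 2.176 + 0.09328 → r_corr = 2.269 μm/a
Power-law: D(9) = r_corr · 9^0.813
  D(9) = 2.269 × 9^0.813 = 2.269 × 5.968 = 13.54 μm
  Mass loss = 13.54 μm × 7.14 g/cm³ = 96.67 g·m⁻²

D(9) = 96.7 g·m⁻²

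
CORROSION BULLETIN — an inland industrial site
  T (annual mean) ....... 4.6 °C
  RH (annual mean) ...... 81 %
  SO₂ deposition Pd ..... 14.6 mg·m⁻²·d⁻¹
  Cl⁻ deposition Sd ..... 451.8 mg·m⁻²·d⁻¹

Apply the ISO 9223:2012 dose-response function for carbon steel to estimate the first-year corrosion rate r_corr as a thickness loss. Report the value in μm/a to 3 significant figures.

carbon steel: temperature factor f = +0.150·(-5.4) = -0.8100
  Pd branch = 1.77·Pd^0.52·e^(0.02·RH+f) = 16.04 μm/a
  Cl⁻ term: 0.102·451.8^0.62·exp(0.033·81+0.04·4.6) = 78.6
  r_corr = 16.04 + 78.6 = 94.64 μm/a

r_corr = 94.6 μm/a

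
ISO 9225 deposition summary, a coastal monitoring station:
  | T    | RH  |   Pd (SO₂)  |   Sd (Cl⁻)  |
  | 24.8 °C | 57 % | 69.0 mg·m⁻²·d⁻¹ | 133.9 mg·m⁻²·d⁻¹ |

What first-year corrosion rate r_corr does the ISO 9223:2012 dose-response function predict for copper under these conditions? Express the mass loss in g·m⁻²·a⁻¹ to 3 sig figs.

r_corr = 10.3 g·m⁻²·a⁻¹

copper: T>10 °C ⇒ hinge -0.080·(24.8−10) = -1.1840
  sulphur-dioxide contribution → 0.1408 μm/a
  chloride contribution → 1.009 μm/a
  ⇒ r_corr(copper) = 1.15 μm/a
Convert to mass loss: 1.15 μm/a × 8.96 g/cm³ = 10.3 g·m⁻²·a⁻¹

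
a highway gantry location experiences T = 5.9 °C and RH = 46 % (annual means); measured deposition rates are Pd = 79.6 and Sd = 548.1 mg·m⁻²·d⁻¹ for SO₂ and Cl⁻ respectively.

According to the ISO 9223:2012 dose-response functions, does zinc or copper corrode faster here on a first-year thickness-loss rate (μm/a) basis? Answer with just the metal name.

zinc: temperature factor f = +0.038·(-4.1) = -0.1558
  SO₂ term: 0.0129·79.6^0.44·exp(0.046·46-0.1558) = 0.6285
  Cl⁻ term: 0.0175·548.1^0.57·exp(0.008·46+0.085·5.9) = 1.52
  r_corr = 0.6285 + 1.52 = 2.148 μm/a
copper: temperature factor f = +0.126·(-4.1) = -0.5166
  SO₂ term: 0.0053·79.6^0.26·exp(0.059·46-0.5166) = 0.1489
  Cl⁻ term: 0.01025·548.1^0.27·exp(0.036·46+0.049·5.9) = 0.3935
  r_corr = 0.1489 + 0.3935 = 0.5424 μm/a
Ordering by μm/a: zinc (2.15) > copper (0.542)

zinc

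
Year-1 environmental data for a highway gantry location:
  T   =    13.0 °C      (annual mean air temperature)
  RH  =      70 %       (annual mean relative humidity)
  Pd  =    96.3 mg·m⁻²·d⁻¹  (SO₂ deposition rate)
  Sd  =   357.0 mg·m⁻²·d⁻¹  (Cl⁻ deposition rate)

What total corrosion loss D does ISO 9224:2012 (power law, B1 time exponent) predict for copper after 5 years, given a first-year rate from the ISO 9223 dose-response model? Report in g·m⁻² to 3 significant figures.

D(5) = 53.2 g·m⁻²

copper: temperature factor f = -0.080·(3.0) = -0.2400
  SO₂ term: 0.0053·96.3^0.26·exp(0.059·70-0.2400) = 0.85
  Sd branch = 0.01025·Sd^0.27·e^(0.036·RH+0.049·T) = 1.178 μm/a
  r_corr = 0.85 + 1.178 = 2.028 μm/a
ISO 9224: D(t) = r_corr · t^b with b = 0.667 (copper, B1)
  D(5) = 2.028 × 5^0.667 = 2.028 × 2.926 = 5.932 μm
  Mass loss = 5.932 μm × 8.96 g/cm³ = 53.15 g·m⁻²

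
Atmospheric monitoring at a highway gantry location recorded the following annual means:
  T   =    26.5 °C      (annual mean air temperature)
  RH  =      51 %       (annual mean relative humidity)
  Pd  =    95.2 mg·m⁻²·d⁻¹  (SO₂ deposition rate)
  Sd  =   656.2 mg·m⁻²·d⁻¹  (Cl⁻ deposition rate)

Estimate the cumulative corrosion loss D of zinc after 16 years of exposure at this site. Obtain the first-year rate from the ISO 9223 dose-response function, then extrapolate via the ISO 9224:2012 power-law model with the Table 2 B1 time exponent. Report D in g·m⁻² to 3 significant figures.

D(16) = 708 g·m⁻²

zinc: f(T) = -0.071·(T−10) [T>10 °C] = -1.1715
  Pd branch = 0.0129·Pd^0.44·e^(0.046·RH+f) = 0.3099 μm/a
  Sd branch = 0.0175·Sd^0.57·e^(0.008·RH+0.085·T) = 10.1 μm/a
  r_corr = 0.3099 + 10.1 = 10.41 μm/a
Long-term exponent b (ISO 9224 Table 2, B1) = 0.813
  D(16) = 10.41 × 16^0.813 = 10.41 × 9.527 = 99.14 μm
  Mass loss = 99.14 μm × 7.14 g/cm³ = 707.9 g·m⁻²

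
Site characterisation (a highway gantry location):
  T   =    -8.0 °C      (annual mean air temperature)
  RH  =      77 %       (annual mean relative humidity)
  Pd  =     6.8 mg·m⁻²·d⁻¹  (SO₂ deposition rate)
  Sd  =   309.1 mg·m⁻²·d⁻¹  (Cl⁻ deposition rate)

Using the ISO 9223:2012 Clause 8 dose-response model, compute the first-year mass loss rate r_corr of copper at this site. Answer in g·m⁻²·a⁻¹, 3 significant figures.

r_corr = 5.43 g·m⁻²·a⁻¹

copper: temperature factor f = +0.126·(-18.0) = -2.2680
  Pd branch = 0.0053·Pd^0.26·e^(0.059·RH+f) = 0.08487 μm/a
  Sd branch = 0.01025·Sd^0.27·e^(0.036·RH+0.049·T) = 0.5208 μm/a
  sum: 0.08487 + 0.5208 → r_corr = 0.6057 μm/a
Convert to mass loss: 0.6057 μm/a × 8.96 g/cm³ = 5.427 g·m⁻²·a⁻¹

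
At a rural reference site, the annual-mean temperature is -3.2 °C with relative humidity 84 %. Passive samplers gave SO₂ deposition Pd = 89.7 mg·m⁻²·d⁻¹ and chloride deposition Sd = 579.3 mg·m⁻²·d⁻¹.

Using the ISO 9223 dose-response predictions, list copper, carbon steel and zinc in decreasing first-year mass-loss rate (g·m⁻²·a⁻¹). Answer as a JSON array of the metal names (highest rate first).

copper: f(T) = +0.126·(T−10) [T≤10 °C] = -1.6632
  SO₂ term: 0.0053·89.7^0.26·exp(0.059·84-1.6632) = 0.4592
  Sd branch = 0.01025·Sd^0.27·e^(0.036·RH+0.049·T) = 1.004 μm/a
  sum: 0.4592 + 1.004 → r_corr = 1.464 μm/a
  mass loss = 1.464 μm/a × 8.96 g/cm³ = 13.11 g·m⁻²·a⁻¹
carbon steel: temperature factor f = +0.150·(-13.2) = -1.9800
  SO₂ term: 1.77·89.7^0.52·exp(0.02·84-1.9800) = 13.59
  Cl⁻ term: 0.102·579.3^0.62·exp(0.033·84+0.04·-3.2) = 74.11
  sum: 13.59 + 74.11 → r_corr = 87.7 μm/a
  mass loss = 87.7 μm/a × 7.85 g/cm³ = 688.4 g·m⁻²·a⁻¹
zinc: f(T) = +0.038·(T−10) [T≤10 °C] = -0.5016
  SO₂ term: 0.0129·89.7^0.44·exp(0.046·84-0.5016) = 2.692
  Sd branch = 0.0175·Sd^0.57·e^(0.008·RH+0.085·T) = 0.9809 μm/a
  sum: 2.692 + 0.9809 → r_corr = 3.673 μm/a
  mass loss = 3.673 μm/a × 7.14 g/cm³ = 26.22 g·m⁻²·a⁻¹
Ordering by g·m⁻²·a⁻¹: carbon steel (688) > zinc (26.2) > copper (13.1)

["carbon steel", "zinc", "copper"]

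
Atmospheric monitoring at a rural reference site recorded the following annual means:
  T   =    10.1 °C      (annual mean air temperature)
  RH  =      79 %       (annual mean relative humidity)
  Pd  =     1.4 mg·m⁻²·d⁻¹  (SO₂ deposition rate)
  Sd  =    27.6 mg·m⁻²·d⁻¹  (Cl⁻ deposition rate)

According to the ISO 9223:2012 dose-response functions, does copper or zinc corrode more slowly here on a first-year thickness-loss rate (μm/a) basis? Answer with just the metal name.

zinc

copper: f(T) = -0.080·(T−10) [T>10 °C] = -0.0080
  Pd branch = 0.0053·Pd^0.26·e^(0.059·RH+f) = 0.6068 μm/a
  Sd branch = 0.01025·Sd^0.27·e^(0.036·RH+0.049·T) = 0.7077 μm/a
  r_corr = 0.6068 + 0.7077 = 1.314 μm/a
zinc: T>10 °C ⇒ hinge -0.071·(10.1−10) = -0.0071
  Pd branch = 0.0129·Pd^0.44·e^(0.046·RH+f) = 0.5624 μm/a
  Sd branch = 0.0175·Sd^0.57·e^(0.008·RH+0.085·T) = 0.5148 μm/a
  r_corr = 0.5624 + 0.5148 = 1.077 μm/a
Ordering by μm/a: copper (1.31) > zinc (1.08)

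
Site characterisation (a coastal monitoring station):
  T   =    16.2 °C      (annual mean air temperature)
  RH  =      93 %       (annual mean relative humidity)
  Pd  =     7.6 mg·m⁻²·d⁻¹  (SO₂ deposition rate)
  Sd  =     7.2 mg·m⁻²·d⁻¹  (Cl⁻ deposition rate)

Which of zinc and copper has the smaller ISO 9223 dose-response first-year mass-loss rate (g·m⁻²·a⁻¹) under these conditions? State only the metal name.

zinc: f(T) = -0.071·(T−10) [T>10 °C] = -0.4402
  Pd branch = 0.0129·Pd^0.44·e^(0.046·RH+f) = 1.462 μm/a
  Sd branch = 0.0175·Sd^0.57·e^(0.008·RH+0.085·T) = 0.4496 μm/a
  r_corr = 1.462 + 0.4496 = 1.911 μm/a
  mass loss = 1.911 μm/a × 7.14 g/cm³ = 13.65 g·m⁻²·a⁻¹
copper: T>10 °C ⇒ hinge -0.080·(16.2−10) = -0.4960
  SO₂ term: 0.0053·7.6^0.26·exp(0.059·93-0.4960) = 1.321
  Cl⁻ term: 0.01025·7.2^0.27·exp(0.036·93+0.049·16.2) = 1.099
  sum: 1.321 + 1.099 → r_corr = 2.42 μm/a
  mass loss = 2.42 μm/a × 8.96 g/cm³ = 21.68 g·m⁻²·a⁻¹
Ordering by g·m⁻²·a⁻¹: copper (21.7) > zinc (13.6)

zinc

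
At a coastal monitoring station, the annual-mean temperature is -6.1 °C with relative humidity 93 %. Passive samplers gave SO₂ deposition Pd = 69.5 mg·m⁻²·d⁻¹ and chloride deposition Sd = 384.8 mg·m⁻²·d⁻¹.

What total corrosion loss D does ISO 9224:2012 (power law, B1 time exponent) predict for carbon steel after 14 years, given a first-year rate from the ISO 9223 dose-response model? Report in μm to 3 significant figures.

D(14) = 311 μm

carbon steel: T≤10 °C ⇒ hinge +0.150·(-6.1−10) = -2.4150
  SO₂ term: 1.77·69.5^0.52·exp(0.02·93-2.4150) = 9.221
  Sd branch = 0.102·Sd^0.62·e^(0.033·RH+0.04·T) = 68.92 μm/a
  r_corr = 9.221 + 68.92 = 78.14 μm/a
Long-term exponent b (ISO 9224 Table 2, B1) = 0.523
  D(14) = 78.14 × 14^0.523 = 78.14 × 3.976 = 310.7 μm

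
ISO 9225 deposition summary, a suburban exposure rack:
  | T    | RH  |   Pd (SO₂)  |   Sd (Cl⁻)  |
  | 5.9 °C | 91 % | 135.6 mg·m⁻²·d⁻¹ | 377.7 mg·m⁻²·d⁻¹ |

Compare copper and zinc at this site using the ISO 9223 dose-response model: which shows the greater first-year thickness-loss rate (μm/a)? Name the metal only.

zinc

copper: temperature factor f = +0.126·(-4.1) = -0.5166
  sulphur-dioxide contribution → 2.432 μm/a
  chloride contribution → 1.798 μm/a
  total first-year rate 4.231 μm/a
zinc: T≤10 °C ⇒ hinge +0.038·(5.9−10) = -0.1558
  sulphur-dioxide contribution → 6.296 μm/a
  chloride contribution → 1.762 μm/a
  total first-year rate 8.058 μm/a
Ordering by μm/a: zinc (8.06) > copper (4.23)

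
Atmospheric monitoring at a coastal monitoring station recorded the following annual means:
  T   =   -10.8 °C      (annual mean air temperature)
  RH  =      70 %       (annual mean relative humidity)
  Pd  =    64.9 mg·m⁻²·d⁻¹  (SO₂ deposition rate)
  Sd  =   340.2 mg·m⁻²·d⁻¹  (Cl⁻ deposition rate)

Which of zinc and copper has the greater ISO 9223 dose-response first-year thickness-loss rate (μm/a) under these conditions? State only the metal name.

zinc

zinc: f(T) = +0.038·(T−10) [T≤10 °C] = -0.7904
  sulphur-dioxide contribution → 0.9186 μm/a
  chloride contribution → 0.3394 μm/a
  ⇒ r_corr(zinc) = 1.258 μm/a
copper: T≤10 °C ⇒ hinge +0.126·(-10.8−10) = -2.6208
  sulphur-dioxide contribution → 0.07094 μm/a
  chloride contribution → 0.3621 μm/a
  total first-year rate 0.4331 μm/a
Ordering by μm/a: zinc (1.26) > copper (0.433)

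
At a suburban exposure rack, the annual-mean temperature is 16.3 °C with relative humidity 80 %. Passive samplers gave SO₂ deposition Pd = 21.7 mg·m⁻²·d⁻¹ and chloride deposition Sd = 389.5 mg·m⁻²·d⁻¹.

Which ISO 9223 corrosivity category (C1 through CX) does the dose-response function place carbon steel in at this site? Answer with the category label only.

C5

carbon steel: f(T) = -0.054·(T−10) [T>10 °C] = -0.3402
  SO₂ term: 1.77·21.7^0.52·exp(0.02·80-0.3402) = 30.91
  Sd branch = 0.102·Sd^0.62·e^(0.033·RH+0.04·T) = 110.8 μm/a
  sum: 30.91 + 110.8 → r_corr = 141.7 μm/a
ISO 9223 Table 2 (carbon steel): 80 < 142 ≤ 200 μm/a ⇒ C5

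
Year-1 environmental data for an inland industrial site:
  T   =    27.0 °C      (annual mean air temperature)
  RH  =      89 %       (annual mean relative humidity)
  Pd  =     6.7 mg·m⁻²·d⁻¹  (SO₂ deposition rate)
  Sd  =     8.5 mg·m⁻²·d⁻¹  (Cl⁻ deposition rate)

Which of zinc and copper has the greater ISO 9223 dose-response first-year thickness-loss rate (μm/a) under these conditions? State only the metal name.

copper

zinc: f(T) = -0.071·(T−10) [T>10 °C] = -1.2070
  Pd branch = 0.0129·Pd^0.44·e^(0.046·RH+f) = 0.5344 μm/a
  Cl⁻ term: 0.0175·8.5^0.57·exp(0.008·89+0.085·27.0) = 1.199
  r_corr = 0.5344 + 1.199 = 1.733 μm/a
copper: f(T) = -0.080·(T−10) [T>10 °C] = -1.3600
  Pd branch = 0.0053·Pd^0.26·e^(0.059·RH+f) = 0.4255 μm/a
  Sd branch = 0.01025·Sd^0.27·e^(0.036·RH+0.049·T) = 1.689 μm/a
  sum: 0.4255 + 1.689 → r_corr = 2.115 μm/a
Ordering by μm/a: copper (2.11) > zinc (1.73)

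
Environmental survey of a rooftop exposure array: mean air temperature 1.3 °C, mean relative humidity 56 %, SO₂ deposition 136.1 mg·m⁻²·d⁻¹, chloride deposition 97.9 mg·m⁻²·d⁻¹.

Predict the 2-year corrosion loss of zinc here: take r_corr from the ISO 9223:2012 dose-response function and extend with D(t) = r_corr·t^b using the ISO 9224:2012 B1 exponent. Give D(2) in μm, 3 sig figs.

zinc: f(T) = +0.038·(T−10) [T≤10 °C] = -0.3306
  SO₂ term: 0.0129·136.1^0.44·exp(0.046·56-0.3306) = 1.058
  Sd branch = 0.0175·Sd^0.57·e^(0.008·RH+0.085·T) = 0.4172 μm/a
  r_corr = 1.058 + 0.4172 = 1.476 μm/a
Power-law: D(2) = r_corr · 2^0.813
  D(2) = 1.476 × 2^0.813 = 1.476 × 1.757 = 2.592 μm

D(2) = 2.59 μm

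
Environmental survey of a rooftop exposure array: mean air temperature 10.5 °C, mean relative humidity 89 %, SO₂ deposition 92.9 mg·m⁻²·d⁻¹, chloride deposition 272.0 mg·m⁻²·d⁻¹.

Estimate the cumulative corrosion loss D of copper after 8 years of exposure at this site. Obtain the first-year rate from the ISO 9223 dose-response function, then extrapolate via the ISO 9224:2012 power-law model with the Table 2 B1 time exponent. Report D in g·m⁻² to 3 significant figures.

D(8) = 182 g·m⁻²

copper: temperature factor f = -0.080·(0.5) = -0.0400
  sulphur-dioxide contribution → 3.156 μm/a
  chloride contribution → 1.919 μm/a
  ⇒ r_corr(copper) = 5.074 μm/a
Long-term exponent b (ISO 9224 Table 2, B1) = 0.667
  D(8) = 5.074 × 8^0.667 = 5.074 × 4.003 = 20.31 μm
  Mass loss = 20.31 μm × 8.96 g/cm³ = 182 g·m⁻²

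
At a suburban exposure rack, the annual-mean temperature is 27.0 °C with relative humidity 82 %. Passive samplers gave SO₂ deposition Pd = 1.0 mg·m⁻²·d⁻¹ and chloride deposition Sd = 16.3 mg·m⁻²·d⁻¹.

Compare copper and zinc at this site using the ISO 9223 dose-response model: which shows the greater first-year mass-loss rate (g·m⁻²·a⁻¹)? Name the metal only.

copper

copper: f(T) = -0.080·(T−10) [T>10 °C] = -1.3600
  sulphur-dioxide contribution → 0.1717 μm/a
  chloride contribution → 1.565 μm/a
  total first-year rate 1.737 μm/a
  mass loss = 1.737 μm/a × 8.96 g/cm³ = 15.56 g·m⁻²·a⁻¹
zinc: f(T) = -0.071·(T−10) [T>10 °C] = -1.2070
  sulphur-dioxide contribution → 0.1677 μm/a
  chloride contribution → 1.643 μm/a
  ⇒ r_corr(zinc) = 1.811 μm/a
  mass loss = 1.811 μm/a × 7.14 g/cm³ = 12.93 g·m⁻²·a⁻¹
Ordering by g·m⁻²·a⁻¹: copper (15.6) > zinc (12.9)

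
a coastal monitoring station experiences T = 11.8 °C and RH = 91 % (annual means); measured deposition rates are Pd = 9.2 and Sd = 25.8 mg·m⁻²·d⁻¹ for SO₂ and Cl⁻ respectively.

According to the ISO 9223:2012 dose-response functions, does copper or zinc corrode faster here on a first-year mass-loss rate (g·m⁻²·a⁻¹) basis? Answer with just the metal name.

copper

copper: f(T) = -0.080·(T−10) [T>10 °C] = -0.1440
  Pd branch = 0.0053·Pd^0.26·e^(0.059·RH+f) = 1.754 μm/a
  Sd branch = 0.01025·Sd^0.27·e^(0.036·RH+0.049·T) = 1.163 μm/a
  sum: 1.754 + 1.163 → r_corr = 2.917 μm/a
  mass loss = 2.917 μm/a × 8.96 g/cm³ = 26.14 g·m⁻²·a⁻¹
zinc: f(T) = -0.071·(T−10) [T>10 °C] = -0.1278
  Pd branch = 0.0129·Pd^0.44·e^(0.046·RH+f) = 1.982 μm/a
  Sd branch = 0.0175·Sd^0.57·e^(0.008·RH+0.085·T) = 0.6301 μm/a
  r_corr = 1.982 + 0.6301 = 2.612 μm/a
  mass loss = 2.612 μm/a × 7.14 g/cm³ = 18.65 g·m⁻²·a⁻¹
Ordering by g·m⁻²·a⁻¹: copper (26.1) > zinc (18.7)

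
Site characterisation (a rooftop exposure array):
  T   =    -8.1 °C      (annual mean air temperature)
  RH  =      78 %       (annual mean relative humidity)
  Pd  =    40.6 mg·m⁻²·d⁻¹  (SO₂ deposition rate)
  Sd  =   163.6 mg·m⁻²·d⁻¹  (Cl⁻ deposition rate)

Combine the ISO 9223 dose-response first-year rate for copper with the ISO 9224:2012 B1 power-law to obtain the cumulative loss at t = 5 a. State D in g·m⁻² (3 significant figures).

D(5) = 15.6 g·m⁻²

copper: T≤10 °C ⇒ hinge +0.126·(-8.1−10) = -2.2806
  Pd branch = 0.0053·Pd^0.26·e^(0.059·RH+f) = 0.1415 μm/a
  Sd branch = 0.01025·Sd^0.27·e^(0.036·RH+0.049·T) = 0.4525 μm/a
  r_corr = 0.1415 + 0.4525 = 0.5939 μm/a
Power-law: D(5) = r_corr · 5^0.667
  D(5) = 0.5939 × 5^0.667 = 0.5939 × 2.926 = 1.738 μm
  Mass loss = 1.738 μm × 8.96 g/cm³ = 15.57 g·m⁻²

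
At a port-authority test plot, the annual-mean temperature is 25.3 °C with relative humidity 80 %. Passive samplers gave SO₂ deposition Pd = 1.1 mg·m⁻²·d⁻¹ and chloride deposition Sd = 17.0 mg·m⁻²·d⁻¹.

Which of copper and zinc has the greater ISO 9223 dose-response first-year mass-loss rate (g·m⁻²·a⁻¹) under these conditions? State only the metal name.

copper: temperature factor f = -0.080·(15.3) = -1.2240
  Pd branch = 0.0053·Pd^0.26·e^(0.059·RH+f) = 0.1792 μm/a
  Sd branch = 0.01025·Sd^0.27·e^(0.036·RH+0.049·T) = 1.356 μm/a
  sum: 0.1792 + 1.356 → r_corr = 1.535 μm/a
  mass loss = 1.535 μm/a × 8.96 g/cm³ = 13.75 g·m⁻²·a⁻¹
zinc: temperature factor f = -0.071·(15.3) = -1.0863
  SO₂ term: 0.0129·1.1^0.44·exp(0.046·80-1.0863) = 0.18
  Cl⁻ term: 0.0175·17.0^0.57·exp(0.008·80+0.085·25.3) = 1.433
  r_corr = 0.18 + 1.433 = 1.613 μm/a
  mass loss = 1.613 μm/a × 7.14 g/cm³ = 11.52 g·m⁻²·a⁻¹
Ordering by g·m⁻²·a⁻¹: copper (13.8) > zinc (11.5)

copper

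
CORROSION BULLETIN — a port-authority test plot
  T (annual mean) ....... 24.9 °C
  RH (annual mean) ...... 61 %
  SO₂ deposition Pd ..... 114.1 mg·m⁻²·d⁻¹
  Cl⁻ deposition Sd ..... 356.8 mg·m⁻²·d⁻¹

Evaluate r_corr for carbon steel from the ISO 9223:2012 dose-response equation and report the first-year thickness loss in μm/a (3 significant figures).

r_corr = 111 μm/a

carbon steel: temperature factor f = -0.054·(14.9) = -0.8046
  SO₂ term: 1.77·114.1^0.52·exp(0.02·61-0.8046) = 31.49
  Cl⁻ term: 0.102·356.8^0.62·exp(0.033·61+0.04·24.9) = 79.05
  r_corr = 31.49 + 79.05 = 110.5 μm/a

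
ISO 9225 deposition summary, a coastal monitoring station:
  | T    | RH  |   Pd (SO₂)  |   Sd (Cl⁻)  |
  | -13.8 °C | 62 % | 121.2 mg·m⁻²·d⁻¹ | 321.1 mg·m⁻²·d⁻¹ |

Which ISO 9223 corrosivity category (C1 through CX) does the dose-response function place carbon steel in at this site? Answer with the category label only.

carbon steel: T≤10 °C ⇒ hinge +0.150·(-13.8−10) = -3.5700
  SO₂ term: 1.77·121.2^0.52·exp(0.02·62-3.5700) = 2.087
  Cl⁻ term: 0.102·321.1^0.62·exp(0.033·62+0.04·-13.8) = 16.28
  r_corr = 2.087 + 16.28 = 18.36 μm/a
Category bounds: 1.3…25 μm/a bracket r_corr ⇒ C2

C2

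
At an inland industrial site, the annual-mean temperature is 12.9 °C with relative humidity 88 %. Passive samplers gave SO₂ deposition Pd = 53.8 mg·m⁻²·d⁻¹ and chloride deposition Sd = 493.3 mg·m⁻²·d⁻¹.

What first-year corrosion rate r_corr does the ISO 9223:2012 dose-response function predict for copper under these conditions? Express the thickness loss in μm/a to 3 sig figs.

r_corr = 4.57 μm/a

copper: T>10 °C ⇒ hinge -0.080·(12.9−10) = -0.2320
  sulphur-dioxide contribution → 2.13 μm/a
  chloride contribution → 2.445 μm/a
  ⇒ r_corr(copper) = 4.575 μm/a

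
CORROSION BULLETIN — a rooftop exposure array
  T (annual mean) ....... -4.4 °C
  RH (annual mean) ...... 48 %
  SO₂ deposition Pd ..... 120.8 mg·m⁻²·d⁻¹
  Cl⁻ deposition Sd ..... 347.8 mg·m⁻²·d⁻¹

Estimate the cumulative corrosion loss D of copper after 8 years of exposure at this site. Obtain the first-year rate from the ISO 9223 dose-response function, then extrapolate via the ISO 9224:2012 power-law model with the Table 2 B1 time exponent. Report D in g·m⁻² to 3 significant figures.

copper: f(T) = +0.126·(T−10) [T≤10 °C] = -1.8144
  Pd branch = 0.0053·Pd^0.26·e^(0.059·RH+f) = 0.051 μm/a
  Cl⁻ term: 0.01025·347.8^0.27·exp(0.036·48+0.049·-4.4) = 0.2258
  r_corr = 0.051 + 0.2258 = 0.2768 μm/a
Power-law: D(8) = r_corr · 8^0.667
  D(8) = 0.2768 × 8^0.667 = 0.2768 × 4.003 = 1.108 μm
  Mass loss = 1.108 μm × 8.96 g/cm³ = 9.927 g·m⁻²

D(8) = 9.93 g·m⁻²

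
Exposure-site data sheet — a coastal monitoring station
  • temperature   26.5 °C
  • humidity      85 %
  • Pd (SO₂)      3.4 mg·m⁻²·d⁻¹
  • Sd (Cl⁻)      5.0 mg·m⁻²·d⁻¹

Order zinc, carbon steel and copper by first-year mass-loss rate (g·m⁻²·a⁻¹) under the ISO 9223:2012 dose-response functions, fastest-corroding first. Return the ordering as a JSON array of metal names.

["carbon steel", "copper", "zinc"]

zinc: f(T) = -0.071·(T−10) [T>10 °C] = -1.1715
  Pd branch = 0.0129·Pd^0.44·e^(0.046·RH+f) = 0.3418 μm/a
  Cl⁻ term: 0.0175·5.0^0.57·exp(0.008·85+0.085·26.5) = 0.8223
  r_corr = 0.3418 + 0.8223 = 1.164 μm/a
  mass loss = 1.164 μm/a × 7.14 g/cm³ = 8.311 g·m⁻²·a⁻¹
carbon steel: T>10 °C ⇒ hinge -0.054·(26.5−10) = -0.8910
  SO₂ term: 1.77·3.4^0.52·exp(0.02·85-0.8910) = 7.511
  Cl⁻ term: 0.102·5.0^0.62·exp(0.033·85+0.04·26.5) = 13.2
  sum: 7.511 + 13.2 → r_corr = 20.71 μm/a
  mass loss = 20.71 μm/a × 7.85 g/cm³ = 162.6 g·m⁻²·a⁻¹
copper: T>10 °C ⇒ hinge -0.080·(26.5−10) = -1.3200
  SO₂ term: 0.0053·3.4^0.26·exp(0.059·85-1.3200) = 0.2932
  Cl⁻ term: 0.01025·5.0^0.27·exp(0.036·85+0.049·26.5) = 1.237
  sum: 0.2932 + 1.237 → r_corr = 1.53 μm/a
  mass loss = 1.53 μm/a × 8.96 g/cm³ = 13.71 g·m⁻²·a⁻¹
Ordering by g·m⁻²·a⁻¹: carbon steel (163) > copper (13.7) > zinc (8.31)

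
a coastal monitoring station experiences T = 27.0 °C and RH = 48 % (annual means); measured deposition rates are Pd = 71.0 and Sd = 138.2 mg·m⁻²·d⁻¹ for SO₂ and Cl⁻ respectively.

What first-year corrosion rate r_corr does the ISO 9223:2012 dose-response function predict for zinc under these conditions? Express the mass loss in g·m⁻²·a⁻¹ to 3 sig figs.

zinc: temperature factor f = -0.071·(17.0) = -1.2070
  Pd branch = 0.0129·Pd^0.44·e^(0.046·RH+f) = 0.229 μm/a
  Sd branch = 0.0175·Sd^0.57·e^(0.008·RH+0.085·T) = 4.233 μm/a
  r_corr = 0.229 + 4.233 = 4.462 μm/a
Convert to mass loss: 4.462 μm/a × 7.14 g/cm³ = 31.86 g·m⁻²·a⁻¹

r_corr = 31.9 g·m⁻²·a⁻¹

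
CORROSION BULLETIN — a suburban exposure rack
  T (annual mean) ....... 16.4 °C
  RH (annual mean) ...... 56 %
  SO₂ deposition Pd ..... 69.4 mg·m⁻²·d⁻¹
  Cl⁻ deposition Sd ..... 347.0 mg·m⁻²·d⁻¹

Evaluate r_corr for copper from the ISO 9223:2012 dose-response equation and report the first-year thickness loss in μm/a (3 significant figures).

r_corr = 1.09 μm/a

copper: f(T) = -0.080·(T−10) [T>10 °C] = -0.5120
  SO₂ term: 0.0053·69.4^0.26·exp(0.059·56-0.5120) = 0.2604
  Sd branch = 0.01025·Sd^0.27·e^(0.036·RH+0.049·T) = 0.834 μm/a
  sum: 0.2604 + 0.834 → r_corr = 1.094 μm/a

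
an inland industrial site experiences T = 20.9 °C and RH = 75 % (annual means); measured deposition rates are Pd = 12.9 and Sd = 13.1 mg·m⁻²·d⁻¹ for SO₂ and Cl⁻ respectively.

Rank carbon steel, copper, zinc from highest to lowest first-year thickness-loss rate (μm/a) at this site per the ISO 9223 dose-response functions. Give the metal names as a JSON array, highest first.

["carbon steel", "zinc", "copper"]

carbon steel: f(T) = -0.054·(T−10) [T>10 °C] = -0.5886
  Pd branch = 1.77·Pd^0.52·e^(0.02·RH+f) = 16.65 μm/a
  Cl⁻ term: 0.102·13.1^0.62·exp(0.033·75+0.04·20.9) = 13.78
  sum: 16.65 + 13.78 → r_corr = 30.43 μm/a
copper: temperature factor f = -0.080·(10.9) = -0.8720
  Pd branch = 0.0053·Pd^0.26·e^(0.059·RH+f) = 0.3598 μm/a
  Sd branch = 0.01025·Sd^0.27·e^(0.036·RH+0.049·T) = 0.8506 μm/a
  r_corr = 0.3598 + 0.8506 = 1.21 μm/a
zinc: f(T) = -0.071·(T−10) [T>10 °C] = -0.7739
  SO₂ term: 0.0129·12.9^0.44·exp(0.046·75-0.7739) = 0.5774
  Sd branch = 0.0175·Sd^0.57·e^(0.008·RH+0.085·T) = 0.8166 μm/a
  sum: 0.5774 + 0.8166 → r_corr = 1.394 μm/a
Ordering by μm/a: carbon steel (30.4) > zinc (1.39) > copper (1.21)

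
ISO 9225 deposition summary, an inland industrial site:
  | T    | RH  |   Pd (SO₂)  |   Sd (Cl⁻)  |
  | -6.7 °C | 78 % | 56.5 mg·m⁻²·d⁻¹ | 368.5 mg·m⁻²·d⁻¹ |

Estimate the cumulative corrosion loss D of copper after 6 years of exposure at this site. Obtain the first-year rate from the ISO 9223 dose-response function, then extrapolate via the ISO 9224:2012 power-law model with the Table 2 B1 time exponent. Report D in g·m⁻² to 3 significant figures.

D(6) = 23.3 g·m⁻²

copper: temperature factor f = +0.126·(-16.7) = -2.1042
  sulphur-dioxide contribution → 0.1839 μm/a
  chloride contribution → 0.6034 μm/a
  total first-year rate 0.7873 μm/a
Power-law: D(6) = r_corr · 6^0.667
  D(6) = 0.7873 × 6^0.667 = 0.7873 × 3.304 = 2.601 μm
  Mass loss = 2.601 μm × 8.96 g/cm³ = 23.31 g·m⁻²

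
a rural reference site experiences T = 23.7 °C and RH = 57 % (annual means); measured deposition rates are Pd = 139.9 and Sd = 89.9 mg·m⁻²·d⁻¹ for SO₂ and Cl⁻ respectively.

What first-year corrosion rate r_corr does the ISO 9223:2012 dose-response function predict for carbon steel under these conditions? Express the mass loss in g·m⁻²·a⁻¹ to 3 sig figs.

carbon steel: temperature factor f = -0.054·(13.7) = -0.7398
  sulphur-dioxide contribution → 34.48 μm/a
  chloride contribution → 28.09 μm/a
  ⇒ r_corr(carbon steel) = 62.57 μm/a
Convert to mass loss: 62.57 μm/a × 7.85 g/cm³ = 491.2 g·m⁻²·a⁻¹

r_corr = 491 g·m⁻²·a⁻¹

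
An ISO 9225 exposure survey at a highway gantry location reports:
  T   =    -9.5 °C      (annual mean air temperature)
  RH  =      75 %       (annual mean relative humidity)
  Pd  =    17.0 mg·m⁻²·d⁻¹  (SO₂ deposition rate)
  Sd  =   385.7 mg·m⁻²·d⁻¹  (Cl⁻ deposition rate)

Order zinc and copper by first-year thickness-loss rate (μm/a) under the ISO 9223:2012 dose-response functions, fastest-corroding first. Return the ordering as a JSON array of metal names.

["zinc", "copper"]

zinc: temperature factor f = +0.038·(-19.5) = -0.7410
  sulphur-dioxide contribution → 0.6737 μm/a
  chloride contribution → 0.4237 μm/a
  ⇒ r_corr(zinc) = 1.097 μm/a
copper: T≤10 °C ⇒ hinge +0.126·(-9.5−10) = -2.4570
  sulphur-dioxide contribution → 0.07923 μm/a
  chloride contribution → 0.478 μm/a
  ⇒ r_corr(copper) = 0.5572 μm/a
Ordering by μm/a: zinc (1.1) > copper (0.557)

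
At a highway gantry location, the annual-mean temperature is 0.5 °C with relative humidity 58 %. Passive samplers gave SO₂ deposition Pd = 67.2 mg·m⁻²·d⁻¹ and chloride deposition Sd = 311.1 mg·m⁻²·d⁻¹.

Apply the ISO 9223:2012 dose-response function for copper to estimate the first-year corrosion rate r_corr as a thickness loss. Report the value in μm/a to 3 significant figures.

r_corr = 0.546 μm/a

copper: f(T) = +0.126·(T−10) [T≤10 °C] = -1.1970
  SO₂ term: 0.0053·67.2^0.26·exp(0.059·58-1.1970) = 0.1465
  Sd branch = 0.01025·Sd^0.27·e^(0.036·RH+0.049·T) = 0.3993 μm/a
  sum: 0.1465 + 0.3993 → r_corr = 0.5457 μm/a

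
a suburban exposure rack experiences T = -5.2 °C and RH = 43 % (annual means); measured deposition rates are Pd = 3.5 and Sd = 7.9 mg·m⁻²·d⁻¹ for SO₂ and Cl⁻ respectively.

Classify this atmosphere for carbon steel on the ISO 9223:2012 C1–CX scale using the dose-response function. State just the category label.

carbon steel: temperature factor f = +0.150·(-15.2) = -2.2800
  sulphur-dioxide contribution → 0.8207 μm/a
  chloride contribution → 1.233 μm/a
  total first-year rate 2.054 μm/a
Category bounds: 1.3…25 μm/a bracket r_corr ⇒ C2

C2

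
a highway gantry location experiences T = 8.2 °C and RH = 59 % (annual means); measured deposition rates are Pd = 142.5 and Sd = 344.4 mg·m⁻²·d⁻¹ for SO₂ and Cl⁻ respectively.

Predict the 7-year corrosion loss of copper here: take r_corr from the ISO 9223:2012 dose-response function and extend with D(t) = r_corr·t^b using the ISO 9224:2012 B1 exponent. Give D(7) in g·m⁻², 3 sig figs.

copper: T≤10 °C ⇒ hinge +0.126·(8.2−10) = -0.2268
  sulphur-dioxide contribution → 0.4984 μm/a
  chloride contribution → 0.6204 μm/a
  ⇒ r_corr(copper) = 1.119 μm/a
Long-term exponent b (ISO 9224 Table 2, B1) = 0.667
  D(7) = 1.119 × 7^0.667 = 1.119 × 3.662 = 4.097 μm
  Mass loss = 4.097 μm × 8.96 g/cm³ = 36.71 g·m⁻²

D(7) = 36.7 g·m⁻²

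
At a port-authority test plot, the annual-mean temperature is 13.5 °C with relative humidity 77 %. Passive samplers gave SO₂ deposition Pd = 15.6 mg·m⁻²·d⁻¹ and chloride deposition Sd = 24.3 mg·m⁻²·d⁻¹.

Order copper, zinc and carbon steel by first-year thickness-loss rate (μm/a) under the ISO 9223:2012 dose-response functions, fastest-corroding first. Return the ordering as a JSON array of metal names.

["carbon steel", "zinc", "copper"]

copper: temperature factor f = -0.080·(3.5) = -0.2800
  Pd branch = 0.0053·Pd^0.26·e^(0.059·RH+f) = 0.7689 μm/a
  Sd branch = 0.01025·Sd^0.27·e^(0.036·RH+0.049·T) = 0.7516 μm/a
  r_corr = 0.7689 + 0.7516 = 1.521 μm/a
zinc: T>10 °C ⇒ hinge -0.071·(13.5−10) = -0.2485
  SO₂ term: 0.0129·15.6^0.44·exp(0.046·77-0.2485) = 1.164
  Cl⁻ term: 0.0175·24.3^0.57·exp(0.008·77+0.085·13.5) = 0.6291
  sum: 1.164 + 0.6291 → r_corr = 1.793 μm/a
carbon steel: f(T) = -0.054·(T−10) [T>10 °C] = -0.1890
  Pd branch = 1.77·Pd^0.52·e^(0.02·RH+f) = 28.52 μm/a
  Sd branch = 0.102·Sd^0.62·e^(0.033·RH+0.04·T) = 16.06 μm/a
  sum: 28.52 + 16.06 → r_corr = 44.58 μm/a
Ordering by μm/a: carbon steel (44.6) > zinc (1.79) > copper (1.52)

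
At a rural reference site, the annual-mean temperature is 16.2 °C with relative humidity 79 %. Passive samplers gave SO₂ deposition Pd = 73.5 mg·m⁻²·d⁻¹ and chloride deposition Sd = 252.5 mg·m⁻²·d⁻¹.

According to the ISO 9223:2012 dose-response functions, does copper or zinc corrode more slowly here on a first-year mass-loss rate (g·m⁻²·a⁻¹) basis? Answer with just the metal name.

copper: temperature factor f = -0.080·(6.2) = -0.4960
  sulphur-dioxide contribution → 1.043 μm/a
  chloride contribution → 1.735 μm/a
  ⇒ r_corr(copper) = 2.778 μm/a
  mass loss = 2.778 μm/a × 8.96 g/cm³ = 24.89 g·m⁻²·a⁻¹
zinc: temperature factor f = -0.071·(6.2) = -0.4402
  sulphur-dioxide contribution → 2.084 μm/a
  chloride contribution → 3.054 μm/a
  ⇒ r_corr(zinc) = 5.137 μm/a
  mass loss = 5.137 μm/a × 7.14 g/cm³ = 36.68 g·m⁻²·a⁻¹
Ordering by g·m⁻²·a⁻¹: zinc (36.7) > copper (24.9)

copper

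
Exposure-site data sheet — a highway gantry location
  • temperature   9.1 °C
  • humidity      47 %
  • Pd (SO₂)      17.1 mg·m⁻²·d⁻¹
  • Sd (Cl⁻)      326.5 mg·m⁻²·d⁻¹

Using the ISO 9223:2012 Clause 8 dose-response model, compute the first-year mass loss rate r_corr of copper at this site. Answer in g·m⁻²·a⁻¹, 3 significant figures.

r_corr = 5.14 g·m⁻²·a⁻¹

copper: temperature factor f = +0.126·(-0.9) = -0.1134
  sulphur-dioxide contribution → 0.1585 μm/a
  chloride contribution → 0.4149 μm/a
  ⇒ r_corr(copper) = 0.5734 μm/a
Convert to mass loss: 0.5734 μm/a × 8.96 g/cm³ = 5.137 g·m⁻²·a⁻¹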